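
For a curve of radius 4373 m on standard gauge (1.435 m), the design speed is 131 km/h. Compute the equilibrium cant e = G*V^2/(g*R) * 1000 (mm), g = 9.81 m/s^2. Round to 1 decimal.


Convert speed: V = 131 / 3.6 = 36.3889 m/s
Apply formula: e = 1.435 * 36.3889^2 / (9.81 * 4373)
e = 1.435 * 1324.1512 / 42899.13
e = 0.044294 m = 44.3 mm

44.3


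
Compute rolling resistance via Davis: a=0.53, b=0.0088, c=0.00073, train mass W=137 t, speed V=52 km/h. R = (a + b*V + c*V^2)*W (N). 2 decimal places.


b*V = 0.0088 * 52 = 0.4576
c*V^2 = 0.00073 * 2704 = 1.97392
R_per_t = 0.53 + 0.4576 + 1.97392 = 2.96152 N/t
R_total = 2.96152 * 137 = 405.73 N

405.73


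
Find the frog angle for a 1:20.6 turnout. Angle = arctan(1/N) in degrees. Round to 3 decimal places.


1/N = 1/20.6 = 0.048544
angle = arctan(0.048544) = 0.048506 rad
angle = 0.048506 * 180/pi = 2.779 degrees

2.779


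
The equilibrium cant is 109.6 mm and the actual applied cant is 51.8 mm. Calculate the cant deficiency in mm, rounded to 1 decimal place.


Cant deficiency = equilibrium cant - actual cant
CD = 109.6 - 51.8
CD = 57.8 mm

57.8


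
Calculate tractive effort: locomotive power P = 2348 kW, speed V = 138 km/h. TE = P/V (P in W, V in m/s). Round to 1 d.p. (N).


Convert: P = 2348 kW = 2348000 W
V = 138 / 3.6 = 38.3333 m/s
TE = 2348000 / 38.3333
TE = 61252.2 N

61252.2


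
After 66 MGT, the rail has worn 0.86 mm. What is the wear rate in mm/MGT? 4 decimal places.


Wear rate = total wear / cumulative tonnage
Rate = 0.86 / 66
Rate = 0.0130 mm/MGT

0.0130


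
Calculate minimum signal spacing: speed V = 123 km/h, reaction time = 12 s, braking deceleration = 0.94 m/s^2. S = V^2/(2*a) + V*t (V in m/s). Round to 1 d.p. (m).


V = 123 / 3.6 = 34.1667 m/s
Braking distance = 34.1667^2 / (2*0.94) = 620.9368 m
Sighting distance = 34.1667 * 12 = 410.0 m
S = 620.9368 + 410.0 = 1030.9 m

1030.9


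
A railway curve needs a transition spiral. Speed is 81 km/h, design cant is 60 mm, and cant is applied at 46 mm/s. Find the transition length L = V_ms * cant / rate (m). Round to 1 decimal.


Convert speed: V = 81 / 3.6 = 22.5 m/s
L = 22.5 * 60 / 46
L = 1350.0 / 46
L = 29.3 m

29.3


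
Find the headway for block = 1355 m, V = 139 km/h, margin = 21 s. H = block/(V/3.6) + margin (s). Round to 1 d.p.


V = 139 / 3.6 = 38.6111 m/s
Block traversal time = 1355 / 38.6111 = 35.0935 s
Headway = 35.0935 + 21
Headway = 56.1 s

56.1


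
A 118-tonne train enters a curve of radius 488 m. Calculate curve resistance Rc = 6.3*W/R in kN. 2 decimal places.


Rc = 6.3 * W / R
Rc = 6.3 * 118 / 488
Rc = 743.4 / 488
Rc = 1.52 kN

1.52


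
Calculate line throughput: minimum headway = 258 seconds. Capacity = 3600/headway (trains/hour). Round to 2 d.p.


Capacity = 3600 / headway
Capacity = 3600 / 258
Capacity = 13.95 trains/hour

13.95


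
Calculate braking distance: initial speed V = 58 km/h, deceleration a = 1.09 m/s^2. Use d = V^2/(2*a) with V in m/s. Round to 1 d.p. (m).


Convert speed: V = 58 / 3.6 = 16.1111 m/s
V^2 = 259.5679
d = 259.5679 / (2 * 1.09)
d = 259.5679 / 2.18
d = 119.1 m

119.1


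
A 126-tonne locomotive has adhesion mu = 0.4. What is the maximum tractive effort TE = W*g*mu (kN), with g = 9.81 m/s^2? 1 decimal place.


TE_max = W * g * mu
TE_max = 126 * 9.81 * 0.4
TE_max = 1236.06 * 0.4
TE_max = 494.4 kN

494.4


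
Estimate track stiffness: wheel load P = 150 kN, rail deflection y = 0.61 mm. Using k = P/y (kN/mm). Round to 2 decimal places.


Track stiffness k = P / y
k = 150 / 0.61
k = 245.90 kN/mm

245.90


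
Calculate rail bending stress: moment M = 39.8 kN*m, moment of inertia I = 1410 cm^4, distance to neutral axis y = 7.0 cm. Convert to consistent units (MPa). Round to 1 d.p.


Convert units:
M = 39.8 kN*m = 39800000 N*mm
y = 7.0 cm = 70 mm
I = 1410 cm^4 = 14100000 mm^4
sigma = 39800000 * 70 / 14100000
sigma = 197.6 MPa

197.6


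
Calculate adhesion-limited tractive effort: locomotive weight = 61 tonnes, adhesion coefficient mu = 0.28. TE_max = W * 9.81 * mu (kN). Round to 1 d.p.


TE_max = W * g * mu
TE_max = 61 * 9.81 * 0.28
TE_max = 598.41 * 0.28
TE_max = 167.6 kN

167.6


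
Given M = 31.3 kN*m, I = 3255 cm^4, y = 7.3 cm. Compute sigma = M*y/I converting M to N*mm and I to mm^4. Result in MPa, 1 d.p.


Convert units:
M = 31.3 kN*m = 31300000 N*mm
y = 7.3 cm = 73 mm
I = 3255 cm^4 = 32550000 mm^4
sigma = 31300000 * 73 / 32550000
sigma = 70.2 MPa

70.2


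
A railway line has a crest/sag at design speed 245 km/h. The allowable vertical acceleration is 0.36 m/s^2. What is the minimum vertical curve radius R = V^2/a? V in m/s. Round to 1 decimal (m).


Convert speed: V = 245 / 3.6 = 68.0556 m/s
V^2 = 4631.5586 m^2/s^2
R_v = 4631.5586 / 0.36
R_v = 12865.4 m

12865.4


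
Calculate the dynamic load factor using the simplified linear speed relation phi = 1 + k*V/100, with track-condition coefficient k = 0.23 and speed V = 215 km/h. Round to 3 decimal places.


phi = 1 + k * V / 100
phi = 1 + 0.23 * 215 / 100
phi = 1 + 0.4945
phi = 1.495

1.495


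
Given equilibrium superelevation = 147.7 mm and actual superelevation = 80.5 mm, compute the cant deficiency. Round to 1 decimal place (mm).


Cant deficiency = equilibrium cant - actual cant
CD = 147.7 - 80.5
CD = 67.2 mm

67.2


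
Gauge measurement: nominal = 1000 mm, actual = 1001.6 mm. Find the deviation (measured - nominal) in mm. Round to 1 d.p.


Deviation = measured - nominal
Deviation = 1001.6 - 1000
Deviation = 1.6 mm

1.6


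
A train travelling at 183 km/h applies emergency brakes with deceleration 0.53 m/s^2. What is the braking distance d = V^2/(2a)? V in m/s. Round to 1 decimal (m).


Convert speed: V = 183 / 3.6 = 50.8333 m/s
V^2 = 2584.0278
d = 2584.0278 / (2 * 0.53)
d = 2584.0278 / 1.06
d = 2437.8 m

2437.8


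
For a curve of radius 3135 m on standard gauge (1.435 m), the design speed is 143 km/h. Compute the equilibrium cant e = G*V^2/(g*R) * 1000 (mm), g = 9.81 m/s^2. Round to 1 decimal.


Convert speed: V = 143 / 3.6 = 39.7222 m/s
Apply formula: e = 1.435 * 39.7222^2 / (9.81 * 3135)
e = 1.435 * 1577.8549 / 30754.35
e = 0.073623 m = 73.6 mm

73.6


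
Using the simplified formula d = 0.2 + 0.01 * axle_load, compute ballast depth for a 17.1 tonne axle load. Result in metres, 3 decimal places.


d = 0.2 + 0.01 * 17.1
d = 0.2 + 0.171
d = 0.371 m

0.371


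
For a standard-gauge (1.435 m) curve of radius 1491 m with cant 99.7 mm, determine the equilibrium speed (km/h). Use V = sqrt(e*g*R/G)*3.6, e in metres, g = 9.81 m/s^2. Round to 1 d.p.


Convert cant: e = 99.7 mm = 0.0997 m
V_ms = sqrt(0.0997 * 9.81 * 1491 / 1.435)
V_ms = sqrt(1016.225078) = 31.8783 m/s
V = 31.8783 * 3.6 = 114.8 km/h

114.8


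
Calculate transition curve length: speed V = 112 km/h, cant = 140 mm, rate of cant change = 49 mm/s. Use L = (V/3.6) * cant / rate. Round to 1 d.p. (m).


Convert speed: V = 112 / 3.6 = 31.1111 m/s
L = 31.1111 * 140 / 49
L = 4355.5556 / 49
L = 88.9 m

88.9


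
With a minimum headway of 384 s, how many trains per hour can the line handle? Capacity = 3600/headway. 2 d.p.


Capacity = 3600 / headway
Capacity = 3600 / 384
Capacity = 9.38 trains/hour

9.38


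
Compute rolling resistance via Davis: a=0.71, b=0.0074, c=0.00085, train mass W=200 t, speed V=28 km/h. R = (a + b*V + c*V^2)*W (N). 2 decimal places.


b*V = 0.0074 * 28 = 0.2072
c*V^2 = 0.00085 * 784 = 0.6664
R_per_t = 0.71 + 0.2072 + 0.6664 = 1.5836 N/t
R_total = 1.5836 * 200 = 316.72 N

316.72


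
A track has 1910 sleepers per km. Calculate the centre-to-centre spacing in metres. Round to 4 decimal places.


Spacing = 1000 m / number of sleepers
Spacing = 1000 / 1910
Spacing = 0.5236 m

0.5236


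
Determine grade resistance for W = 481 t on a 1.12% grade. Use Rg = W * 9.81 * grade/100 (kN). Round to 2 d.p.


Rg = W * 9.81 * grade / 100
Rg = 481 * 9.81 * 1.12 / 100
Rg = 4718.61 * 0.0112
Rg = 52.85 kN

52.85


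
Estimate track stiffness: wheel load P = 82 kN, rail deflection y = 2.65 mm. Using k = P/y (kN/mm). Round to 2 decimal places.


Track stiffness k = P / y
k = 82 / 2.65
k = 30.94 kN/mm

30.94


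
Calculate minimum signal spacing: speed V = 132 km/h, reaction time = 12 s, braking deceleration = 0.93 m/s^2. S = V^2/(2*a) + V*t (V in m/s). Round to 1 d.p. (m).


V = 132 / 3.6 = 36.6667 m/s
Braking distance = 36.6667^2 / (2*0.93) = 722.8196 m
Sighting distance = 36.6667 * 12 = 440.0 m
S = 722.8196 + 440.0 = 1162.8 m

1162.8


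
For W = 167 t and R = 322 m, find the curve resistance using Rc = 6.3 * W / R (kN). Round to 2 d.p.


Rc = 6.3 * W / R
Rc = 6.3 * 167 / 322
Rc = 1052.1 / 322
Rc = 3.27 kN

3.27


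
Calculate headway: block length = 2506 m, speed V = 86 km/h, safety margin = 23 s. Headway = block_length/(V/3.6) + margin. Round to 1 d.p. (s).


V = 86 / 3.6 = 23.8889 m/s
Block traversal time = 2506 / 23.8889 = 104.9023 s
Headway = 104.9023 + 23
Headway = 127.9 s

127.9


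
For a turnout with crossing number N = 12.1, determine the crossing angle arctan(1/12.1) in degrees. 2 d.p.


1/N = 1/12.1 = 0.082645
angle = arctan(0.082645) = 0.082457 rad
angle = 0.082457 * 180/pi = 4.72 degrees

4.72


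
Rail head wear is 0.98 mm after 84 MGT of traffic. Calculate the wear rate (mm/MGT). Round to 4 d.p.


Wear rate = total wear / cumulative tonnage
Rate = 0.98 / 84
Rate = 0.0117 mm/MGT

0.0117


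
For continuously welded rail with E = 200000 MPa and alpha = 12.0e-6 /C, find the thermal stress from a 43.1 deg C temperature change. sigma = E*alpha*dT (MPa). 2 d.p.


sigma = E * alpha * dT
sigma = 200000 * 12.0e-6 * 43.1
sigma = 2.4 * 43.1
sigma = 103.44 MPa

103.44


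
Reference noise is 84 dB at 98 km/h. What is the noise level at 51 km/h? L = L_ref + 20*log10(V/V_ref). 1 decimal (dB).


V/V_ref = 51 / 98 = 0.520408
log10(0.520408) = -0.283656
20 * -0.283656 = -5.6731
L = 84 + -5.6731 = 78.3 dB

78.3


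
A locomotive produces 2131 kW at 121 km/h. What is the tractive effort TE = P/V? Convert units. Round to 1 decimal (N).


Convert: P = 2131 kW = 2131000 W
V = 121 / 3.6 = 33.6111 m/s
TE = 2131000 / 33.6111
TE = 63401.7 N

63401.7


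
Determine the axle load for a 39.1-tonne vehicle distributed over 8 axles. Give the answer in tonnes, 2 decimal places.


Load per axle = total weight / number of axles
Load = 39.1 / 8
Load = 4.89 tonnes

4.89


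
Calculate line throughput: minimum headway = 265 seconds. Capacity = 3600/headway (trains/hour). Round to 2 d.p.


Capacity = 3600 / headway
Capacity = 3600 / 265
Capacity = 13.58 trains/hour

13.58


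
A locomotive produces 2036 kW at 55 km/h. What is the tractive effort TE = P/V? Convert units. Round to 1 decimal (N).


Convert: P = 2036 kW = 2036000 W
V = 55 / 3.6 = 15.2778 m/s
TE = 2036000 / 15.2778
TE = 133265.5 N

133265.5


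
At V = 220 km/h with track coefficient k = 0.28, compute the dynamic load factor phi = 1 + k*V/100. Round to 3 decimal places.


phi = 1 + k * V / 100
phi = 1 + 0.28 * 220 / 100
phi = 1 + 0.616
phi = 1.616

1.616


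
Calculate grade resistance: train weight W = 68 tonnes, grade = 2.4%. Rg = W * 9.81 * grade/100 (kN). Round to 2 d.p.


Rg = W * 9.81 * grade / 100
Rg = 68 * 9.81 * 2.4 / 100
Rg = 667.08 * 0.024
Rg = 16.01 kN

16.01


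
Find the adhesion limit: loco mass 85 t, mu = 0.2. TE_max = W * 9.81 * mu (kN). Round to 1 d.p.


TE_max = W * g * mu
TE_max = 85 * 9.81 * 0.2
TE_max = 833.85 * 0.2
TE_max = 166.8 kN

166.8


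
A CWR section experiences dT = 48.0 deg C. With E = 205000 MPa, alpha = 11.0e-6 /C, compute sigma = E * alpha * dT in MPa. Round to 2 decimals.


sigma = E * alpha * dT
sigma = 205000 * 11.0e-6 * 48.0
sigma = 2.255 * 48.0
sigma = 108.24 MPa

108.24


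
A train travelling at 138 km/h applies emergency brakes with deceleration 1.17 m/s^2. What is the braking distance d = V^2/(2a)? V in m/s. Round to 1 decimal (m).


Convert speed: V = 138 / 3.6 = 38.3333 m/s
V^2 = 1469.4444
d = 1469.4444 / (2 * 1.17)
d = 1469.4444 / 2.34
d = 628.0 m

628.0


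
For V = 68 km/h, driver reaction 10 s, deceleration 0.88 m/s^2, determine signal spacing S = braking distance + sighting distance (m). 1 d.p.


V = 68 / 3.6 = 18.8889 m/s
Braking distance = 18.8889^2 / (2*0.88) = 202.7217 m
Sighting distance = 18.8889 * 10 = 188.8889 m
S = 202.7217 + 188.8889 = 391.6 m

391.6


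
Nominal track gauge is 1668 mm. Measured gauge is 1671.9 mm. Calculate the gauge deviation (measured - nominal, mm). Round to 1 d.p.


Deviation = measured - nominal
Deviation = 1671.9 - 1668
Deviation = 3.9 mm

3.9


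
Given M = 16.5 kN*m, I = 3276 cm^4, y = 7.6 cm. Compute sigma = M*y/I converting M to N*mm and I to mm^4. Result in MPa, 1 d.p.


Convert units:
M = 16.5 kN*m = 16500000 N*mm
y = 7.6 cm = 76 mm
I = 3276 cm^4 = 32760000 mm^4
sigma = 16500000 * 76 / 32760000
sigma = 38.3 MPa

38.3


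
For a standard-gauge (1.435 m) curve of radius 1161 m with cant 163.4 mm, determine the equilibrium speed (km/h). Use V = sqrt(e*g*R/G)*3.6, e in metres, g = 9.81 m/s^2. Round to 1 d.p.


Convert cant: e = 163.4 mm = 0.1634 m
V_ms = sqrt(0.1634 * 9.81 * 1161 / 1.435)
V_ms = sqrt(1296.884734) = 36.0123 m/s
V = 36.0123 * 3.6 = 129.6 km/h

129.6


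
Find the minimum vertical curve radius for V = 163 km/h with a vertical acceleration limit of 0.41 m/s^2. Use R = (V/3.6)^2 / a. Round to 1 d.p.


Convert speed: V = 163 / 3.6 = 45.2778 m/s
V^2 = 2050.0772 m^2/s^2
R_v = 2050.0772 / 0.41
R_v = 5000.2 m

5000.2


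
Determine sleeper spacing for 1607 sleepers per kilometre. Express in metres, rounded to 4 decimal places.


Spacing = 1000 m / number of sleepers
Spacing = 1000 / 1607
Spacing = 0.6223 m

0.6223


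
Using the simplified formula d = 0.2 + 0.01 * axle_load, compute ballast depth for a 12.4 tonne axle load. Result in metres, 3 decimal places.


d = 0.2 + 0.01 * 12.4
d = 0.2 + 0.124
d = 0.324 m

0.324


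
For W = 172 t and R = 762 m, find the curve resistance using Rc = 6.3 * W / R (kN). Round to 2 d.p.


Rc = 6.3 * W / R
Rc = 6.3 * 172 / 762
Rc = 1083.6 / 762
Rc = 1.42 kN

1.42


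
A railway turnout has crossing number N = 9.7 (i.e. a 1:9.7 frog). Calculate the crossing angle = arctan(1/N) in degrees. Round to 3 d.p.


1/N = 1/9.7 = 0.103093
angle = arctan(0.103093) = 0.10273 rad
angle = 0.10273 * 180/pi = 5.886 degrees

5.886


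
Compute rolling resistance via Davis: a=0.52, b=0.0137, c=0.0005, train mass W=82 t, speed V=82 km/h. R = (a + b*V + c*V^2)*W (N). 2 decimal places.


b*V = 0.0137 * 82 = 1.1234
c*V^2 = 0.0005 * 6724 = 3.362
R_per_t = 0.52 + 1.1234 + 3.362 = 5.0054 N/t
R_total = 5.0054 * 82 = 410.44 N

410.44


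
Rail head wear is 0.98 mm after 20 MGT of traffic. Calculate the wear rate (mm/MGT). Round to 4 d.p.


Wear rate = total wear / cumulative tonnage
Rate = 0.98 / 20
Rate = 0.0490 mm/MGT

0.0490


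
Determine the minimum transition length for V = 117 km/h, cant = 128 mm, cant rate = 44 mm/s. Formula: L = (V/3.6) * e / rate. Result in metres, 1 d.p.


Convert speed: V = 117 / 3.6 = 32.5 m/s
L = 32.5 * 128 / 44
L = 4160.0 / 44
L = 94.5 m

94.5


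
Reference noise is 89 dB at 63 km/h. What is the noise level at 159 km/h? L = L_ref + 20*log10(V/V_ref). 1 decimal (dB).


V/V_ref = 159 / 63 = 2.52381
log10(2.52381) = 0.402057
20 * 0.402057 = 8.0411
L = 89 + 8.0411 = 97.0 dB

97.0


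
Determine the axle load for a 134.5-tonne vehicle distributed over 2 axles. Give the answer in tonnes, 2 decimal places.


Load per axle = total weight / number of axles
Load = 134.5 / 2
Load = 67.25 tonnes

67.25


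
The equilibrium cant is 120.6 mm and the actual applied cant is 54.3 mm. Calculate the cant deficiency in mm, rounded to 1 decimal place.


Cant deficiency = equilibrium cant - actual cant
CD = 120.6 - 54.3
CD = 66.3 mm

66.3


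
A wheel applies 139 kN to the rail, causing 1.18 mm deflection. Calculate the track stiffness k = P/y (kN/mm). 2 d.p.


Track stiffness k = P / y
k = 139 / 1.18
k = 117.80 kN/mm

117.80


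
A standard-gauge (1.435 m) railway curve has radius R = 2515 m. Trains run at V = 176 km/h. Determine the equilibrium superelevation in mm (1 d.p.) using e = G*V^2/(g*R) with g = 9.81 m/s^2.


Convert speed: V = 176 / 3.6 = 48.8889 m/s
Apply formula: e = 1.435 * 48.8889^2 / (9.81 * 2515)
e = 1.435 * 2390.1235 / 24672.15
e = 0.139016 m = 139.0 mm

139.0


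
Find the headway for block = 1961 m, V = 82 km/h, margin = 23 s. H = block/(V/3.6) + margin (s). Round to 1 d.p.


V = 82 / 3.6 = 22.7778 m/s
Block traversal time = 1961 / 22.7778 = 86.0927 s
Headway = 86.0927 + 23
Headway = 109.1 s

109.1


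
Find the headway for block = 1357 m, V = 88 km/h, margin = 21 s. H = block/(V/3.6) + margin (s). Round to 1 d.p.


V = 88 / 3.6 = 24.4444 m/s
Block traversal time = 1357 / 24.4444 = 55.5136 s
Headway = 55.5136 + 21
Headway = 76.5 s

76.5


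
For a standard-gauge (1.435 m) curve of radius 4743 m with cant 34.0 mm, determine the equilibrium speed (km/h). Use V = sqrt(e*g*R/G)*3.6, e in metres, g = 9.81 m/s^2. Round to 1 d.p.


Convert cant: e = 34.0 mm = 0.0340 m
V_ms = sqrt(0.0340 * 9.81 * 4743 / 1.435)
V_ms = sqrt(1102.42524) = 33.2028 m/s
V = 33.2028 * 3.6 = 119.5 km/h

119.5


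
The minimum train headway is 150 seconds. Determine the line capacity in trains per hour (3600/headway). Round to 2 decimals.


Capacity = 3600 / headway
Capacity = 3600 / 150
Capacity = 24.00 trains/hour

24.00


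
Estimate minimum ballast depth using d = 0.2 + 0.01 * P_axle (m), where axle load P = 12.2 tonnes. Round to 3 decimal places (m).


d = 0.2 + 0.01 * 12.2
d = 0.2 + 0.122
d = 0.322 m

0.322


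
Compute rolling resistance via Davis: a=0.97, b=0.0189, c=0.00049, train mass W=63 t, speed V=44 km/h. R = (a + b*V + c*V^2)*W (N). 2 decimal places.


b*V = 0.0189 * 44 = 0.8316
c*V^2 = 0.00049 * 1936 = 0.94864
R_per_t = 0.97 + 0.8316 + 0.94864 = 2.75024 N/t
R_total = 2.75024 * 63 = 173.27 N

173.27


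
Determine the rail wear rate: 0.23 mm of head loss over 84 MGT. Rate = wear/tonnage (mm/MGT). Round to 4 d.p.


Wear rate = total wear / cumulative tonnage
Rate = 0.23 / 84
Rate = 0.0027 mm/MGT

0.0027


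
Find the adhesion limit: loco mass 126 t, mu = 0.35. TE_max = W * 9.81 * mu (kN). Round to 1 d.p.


TE_max = W * g * mu
TE_max = 126 * 9.81 * 0.35
TE_max = 1236.06 * 0.35
TE_max = 432.6 kN

432.6


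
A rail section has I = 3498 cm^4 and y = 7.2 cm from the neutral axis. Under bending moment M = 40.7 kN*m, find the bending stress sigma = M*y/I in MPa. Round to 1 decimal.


Convert units:
M = 40.7 kN*m = 40700000 N*mm
y = 7.2 cm = 72 mm
I = 3498 cm^4 = 34980000 mm^4
sigma = 40700000 * 72 / 34980000
sigma = 83.8 MPa

83.8


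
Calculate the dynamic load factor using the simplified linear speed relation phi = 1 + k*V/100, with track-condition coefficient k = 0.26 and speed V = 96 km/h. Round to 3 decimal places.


phi = 1 + k * V / 100
phi = 1 + 0.26 * 96 / 100
phi = 1 + 0.2496
phi = 1.250

1.250


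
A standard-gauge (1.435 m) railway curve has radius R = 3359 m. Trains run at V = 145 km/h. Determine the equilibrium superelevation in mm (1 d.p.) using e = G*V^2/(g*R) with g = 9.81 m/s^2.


Convert speed: V = 145 / 3.6 = 40.2778 m/s
Apply formula: e = 1.435 * 40.2778^2 / (9.81 * 3359)
e = 1.435 * 1622.2994 / 32951.79
e = 0.070649 m = 70.6 mm

70.6


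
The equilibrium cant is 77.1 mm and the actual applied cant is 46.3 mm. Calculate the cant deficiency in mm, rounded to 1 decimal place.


Cant deficiency = equilibrium cant - actual cant
CD = 77.1 - 46.3
CD = 30.8 mm

30.8


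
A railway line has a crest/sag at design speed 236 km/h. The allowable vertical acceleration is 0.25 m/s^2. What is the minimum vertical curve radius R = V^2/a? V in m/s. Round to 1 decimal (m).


Convert speed: V = 236 / 3.6 = 65.5556 m/s
V^2 = 4297.5309 m^2/s^2
R_v = 4297.5309 / 0.25
R_v = 17190.1 m

17190.1


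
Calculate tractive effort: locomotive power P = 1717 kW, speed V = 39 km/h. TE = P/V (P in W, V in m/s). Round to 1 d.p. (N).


Convert: P = 1717 kW = 1717000 W
V = 39 / 3.6 = 10.8333 m/s
TE = 1717000 / 10.8333
TE = 158492.3 N

158492.3


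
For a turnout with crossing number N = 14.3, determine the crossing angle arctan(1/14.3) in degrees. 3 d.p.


1/N = 1/14.3 = 0.06993
angle = arctan(0.06993) = 0.069816 rad
angle = 0.069816 * 180/pi = 4.000 degrees

4.000


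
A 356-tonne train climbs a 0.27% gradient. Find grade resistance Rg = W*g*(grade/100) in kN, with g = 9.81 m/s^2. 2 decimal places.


Rg = W * 9.81 * grade / 100
Rg = 356 * 9.81 * 0.27 / 100
Rg = 3492.36 * 0.0027
Rg = 9.43 kN

9.43


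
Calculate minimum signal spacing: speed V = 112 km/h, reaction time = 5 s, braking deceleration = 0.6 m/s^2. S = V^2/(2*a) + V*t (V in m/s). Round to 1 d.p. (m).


V = 112 / 3.6 = 31.1111 m/s
Braking distance = 31.1111^2 / (2*0.6) = 806.5844 m
Sighting distance = 31.1111 * 5 = 155.5556 m
S = 806.5844 + 155.5556 = 962.1 m

962.1


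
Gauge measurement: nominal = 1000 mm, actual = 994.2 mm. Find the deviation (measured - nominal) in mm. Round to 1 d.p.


Deviation = measured - nominal
Deviation = 994.2 - 1000
Deviation = -5.8 mm

-5.8


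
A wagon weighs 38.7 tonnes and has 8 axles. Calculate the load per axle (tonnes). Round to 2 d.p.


Load per axle = total weight / number of axles
Load = 38.7 / 8
Load = 4.84 tonnes

4.84


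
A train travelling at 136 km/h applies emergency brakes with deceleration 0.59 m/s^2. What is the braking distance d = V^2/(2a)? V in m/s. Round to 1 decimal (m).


Convert speed: V = 136 / 3.6 = 37.7778 m/s
V^2 = 1427.1605
d = 1427.1605 / (2 * 0.59)
d = 1427.1605 / 1.18
d = 1209.5 m

1209.5


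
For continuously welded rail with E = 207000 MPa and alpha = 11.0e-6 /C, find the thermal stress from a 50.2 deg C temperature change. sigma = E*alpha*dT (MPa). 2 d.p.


sigma = E * alpha * dT
sigma = 207000 * 11.0e-6 * 50.2
sigma = 2.277 * 50.2
sigma = 114.31 MPa

114.31


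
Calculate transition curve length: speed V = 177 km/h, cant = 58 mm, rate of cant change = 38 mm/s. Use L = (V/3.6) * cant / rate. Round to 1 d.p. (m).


Convert speed: V = 177 / 3.6 = 49.1667 m/s
L = 49.1667 * 58 / 38
L = 2851.6667 / 38
L = 75.0 m

75.0


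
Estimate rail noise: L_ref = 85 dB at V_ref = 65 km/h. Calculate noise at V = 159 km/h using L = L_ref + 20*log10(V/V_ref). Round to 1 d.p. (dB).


V/V_ref = 159 / 65 = 2.446154
log10(2.446154) = 0.388484
20 * 0.388484 = 7.7697
L = 85 + 7.7697 = 92.8 dB

92.8


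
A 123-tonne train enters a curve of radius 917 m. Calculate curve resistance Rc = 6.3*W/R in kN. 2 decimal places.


Rc = 6.3 * W / R
Rc = 6.3 * 123 / 917
Rc = 774.9 / 917
Rc = 0.85 kN

0.85


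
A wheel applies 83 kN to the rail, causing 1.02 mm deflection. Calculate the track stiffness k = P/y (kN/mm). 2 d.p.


Track stiffness k = P / y
k = 83 / 1.02
k = 81.37 kN/mm

81.37


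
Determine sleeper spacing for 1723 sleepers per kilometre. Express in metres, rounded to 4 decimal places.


Spacing = 1000 m / number of sleepers
Spacing = 1000 / 1723
Spacing = 0.5804 m

0.5804


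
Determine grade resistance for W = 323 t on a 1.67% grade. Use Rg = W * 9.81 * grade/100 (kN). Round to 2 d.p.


Rg = W * 9.81 * grade / 100
Rg = 323 * 9.81 * 1.67 / 100
Rg = 3168.63 * 0.0167
Rg = 52.92 kN

52.92


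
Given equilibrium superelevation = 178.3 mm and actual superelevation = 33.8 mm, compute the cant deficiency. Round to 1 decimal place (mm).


Cant deficiency = equilibrium cant - actual cant
CD = 178.3 - 33.8
CD = 144.5 mm

144.5


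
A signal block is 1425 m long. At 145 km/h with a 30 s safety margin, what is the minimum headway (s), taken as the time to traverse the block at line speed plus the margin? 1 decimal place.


V = 145 / 3.6 = 40.2778 m/s
Block traversal time = 1425 / 40.2778 = 35.3793 s
Headway = 35.3793 + 30
Headway = 65.4 s

65.4


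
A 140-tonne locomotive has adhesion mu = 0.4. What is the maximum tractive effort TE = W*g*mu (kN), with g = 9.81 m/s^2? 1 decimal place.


TE_max = W * g * mu
TE_max = 140 * 9.81 * 0.4
TE_max = 1373.4 * 0.4
TE_max = 549.4 kN

549.4


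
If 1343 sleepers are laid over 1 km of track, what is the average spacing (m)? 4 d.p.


Spacing = 1000 m / number of sleepers
Spacing = 1000 / 1343
Spacing = 0.7446 m

0.7446


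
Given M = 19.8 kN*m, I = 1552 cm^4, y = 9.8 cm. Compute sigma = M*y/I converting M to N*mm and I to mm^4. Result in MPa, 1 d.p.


Convert units:
M = 19.8 kN*m = 19800000 N*mm
y = 9.8 cm = 98 mm
I = 1552 cm^4 = 15520000 mm^4
sigma = 19800000 * 98 / 15520000
sigma = 125.0 MPa

125.0


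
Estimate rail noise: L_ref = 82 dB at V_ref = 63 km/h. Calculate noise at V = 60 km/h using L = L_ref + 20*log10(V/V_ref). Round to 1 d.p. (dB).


V/V_ref = 60 / 63 = 0.952381
log10(0.952381) = -0.021189
20 * -0.021189 = -0.4238
L = 82 + -0.4238 = 81.6 dB

81.6


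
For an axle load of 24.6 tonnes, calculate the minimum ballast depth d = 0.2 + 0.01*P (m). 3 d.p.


d = 0.2 + 0.01 * 24.6
d = 0.2 + 0.246
d = 0.446 m

0.446


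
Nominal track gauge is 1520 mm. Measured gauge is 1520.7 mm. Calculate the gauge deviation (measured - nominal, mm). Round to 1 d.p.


Deviation = measured - nominal
Deviation = 1520.7 - 1520
Deviation = 0.7 mm

0.7


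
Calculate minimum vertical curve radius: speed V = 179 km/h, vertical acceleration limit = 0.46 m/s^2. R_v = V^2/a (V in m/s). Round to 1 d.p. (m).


Convert speed: V = 179 / 3.6 = 49.7222 m/s
V^2 = 2472.2994 m^2/s^2
R_v = 2472.2994 / 0.46
R_v = 5374.6 m

5374.6


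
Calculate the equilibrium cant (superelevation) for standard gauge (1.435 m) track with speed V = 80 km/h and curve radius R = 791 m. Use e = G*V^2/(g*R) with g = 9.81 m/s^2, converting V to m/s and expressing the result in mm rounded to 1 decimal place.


Convert speed: V = 80 / 3.6 = 22.2222 m/s
Apply formula: e = 1.435 * 22.2222^2 / (9.81 * 791)
e = 1.435 * 493.8272 / 7759.71
e = 0.091323 m = 91.3 mm

91.3


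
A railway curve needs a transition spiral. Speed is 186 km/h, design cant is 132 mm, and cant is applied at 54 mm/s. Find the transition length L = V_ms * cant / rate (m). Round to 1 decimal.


Convert speed: V = 186 / 3.6 = 51.6667 m/s
L = 51.6667 * 132 / 54
L = 6820.0 / 54
L = 126.3 m

126.3


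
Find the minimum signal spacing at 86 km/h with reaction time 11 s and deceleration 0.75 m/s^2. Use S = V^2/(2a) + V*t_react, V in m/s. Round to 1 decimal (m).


V = 86 / 3.6 = 23.8889 m/s
Braking distance = 23.8889^2 / (2*0.75) = 380.4527 m
Sighting distance = 23.8889 * 11 = 262.7778 m
S = 380.4527 + 262.7778 = 643.2 m

643.2


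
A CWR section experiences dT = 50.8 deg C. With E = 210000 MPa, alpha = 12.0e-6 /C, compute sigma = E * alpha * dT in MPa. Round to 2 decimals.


sigma = E * alpha * dT
sigma = 210000 * 12.0e-6 * 50.8
sigma = 2.52 * 50.8
sigma = 128.02 MPa

128.02


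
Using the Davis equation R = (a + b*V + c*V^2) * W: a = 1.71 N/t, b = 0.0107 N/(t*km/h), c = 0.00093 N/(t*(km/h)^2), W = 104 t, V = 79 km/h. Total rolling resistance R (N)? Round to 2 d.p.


b*V = 0.0107 * 79 = 0.8453
c*V^2 = 0.00093 * 6241 = 5.80413
R_per_t = 1.71 + 0.8453 + 5.80413 = 8.35943 N/t
R_total = 8.35943 * 104 = 869.38 N

869.38


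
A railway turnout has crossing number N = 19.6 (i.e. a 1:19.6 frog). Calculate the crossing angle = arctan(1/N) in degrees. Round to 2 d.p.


1/N = 1/19.6 = 0.05102
angle = arctan(0.05102) = 0.050976 rad
angle = 0.050976 * 180/pi = 2.92 degrees

2.92


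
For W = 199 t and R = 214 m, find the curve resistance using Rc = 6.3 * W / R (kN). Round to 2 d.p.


Rc = 6.3 * W / R
Rc = 6.3 * 199 / 214
Rc = 1253.7 / 214
Rc = 5.86 kN

5.86


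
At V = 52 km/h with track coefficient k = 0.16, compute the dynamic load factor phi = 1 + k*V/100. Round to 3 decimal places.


phi = 1 + k * V / 100
phi = 1 + 0.16 * 52 / 100
phi = 1 + 0.0832
phi = 1.083

1.083


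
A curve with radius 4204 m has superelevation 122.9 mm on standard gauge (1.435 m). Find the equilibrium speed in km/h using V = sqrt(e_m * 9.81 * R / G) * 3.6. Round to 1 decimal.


Convert cant: e = 122.9 mm = 0.1229 m
V_ms = sqrt(0.1229 * 9.81 * 4204 / 1.435)
V_ms = sqrt(3532.089475) = 59.4314 m/s
V = 59.4314 * 3.6 = 214.0 km/h

214.0


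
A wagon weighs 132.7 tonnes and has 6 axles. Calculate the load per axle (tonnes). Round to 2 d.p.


Load per axle = total weight / number of axles
Load = 132.7 / 6
Load = 22.12 tonnes

22.12


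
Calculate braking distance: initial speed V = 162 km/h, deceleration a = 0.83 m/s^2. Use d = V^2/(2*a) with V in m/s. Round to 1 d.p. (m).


Convert speed: V = 162 / 3.6 = 45.0 m/s
V^2 = 2025.0
d = 2025.0 / (2 * 0.83)
d = 2025.0 / 1.66
d = 1219.9 m

1219.9


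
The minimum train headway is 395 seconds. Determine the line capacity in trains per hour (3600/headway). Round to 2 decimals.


Capacity = 3600 / headway
Capacity = 3600 / 395
Capacity = 9.11 trains/hour

9.11


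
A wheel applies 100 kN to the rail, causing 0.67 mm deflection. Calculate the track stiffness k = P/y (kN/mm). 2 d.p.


Track stiffness k = P / y
k = 100 / 0.67
k = 149.25 kN/mm

149.25


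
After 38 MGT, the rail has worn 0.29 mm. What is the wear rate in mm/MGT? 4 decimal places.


Wear rate = total wear / cumulative tonnage
Rate = 0.29 / 38
Rate = 0.0076 mm/MGT

0.0076


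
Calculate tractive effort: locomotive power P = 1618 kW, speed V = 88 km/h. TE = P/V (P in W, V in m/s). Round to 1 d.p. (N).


Convert: P = 1618 kW = 1618000 W
V = 88 / 3.6 = 24.4444 m/s
TE = 1618000 / 24.4444
TE = 66190.9 N

66190.9


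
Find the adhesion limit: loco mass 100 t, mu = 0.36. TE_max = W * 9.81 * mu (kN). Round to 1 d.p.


TE_max = W * g * mu
TE_max = 100 * 9.81 * 0.36
TE_max = 981.0 * 0.36
TE_max = 353.2 kN

353.2


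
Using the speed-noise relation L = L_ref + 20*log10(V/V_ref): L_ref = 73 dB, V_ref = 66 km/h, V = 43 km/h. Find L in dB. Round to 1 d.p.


V/V_ref = 43 / 66 = 0.651515
log10(0.651515) = -0.186075
20 * -0.186075 = -3.7215
L = 73 + -3.7215 = 69.3 dB

69.3


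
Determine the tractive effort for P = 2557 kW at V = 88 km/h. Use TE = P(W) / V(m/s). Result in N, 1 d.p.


Convert: P = 2557 kW = 2557000 W
V = 88 / 3.6 = 24.4444 m/s
TE = 2557000 / 24.4444
TE = 104604.5 N

104604.5


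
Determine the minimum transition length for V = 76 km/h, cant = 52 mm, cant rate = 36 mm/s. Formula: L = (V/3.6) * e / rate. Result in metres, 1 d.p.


Convert speed: V = 76 / 3.6 = 21.1111 m/s
L = 21.1111 * 52 / 36
L = 1097.7778 / 36
L = 30.5 m

30.5


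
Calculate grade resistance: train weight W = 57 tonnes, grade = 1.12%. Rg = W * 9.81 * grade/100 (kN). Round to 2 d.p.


Rg = W * 9.81 * grade / 100
Rg = 57 * 9.81 * 1.12 / 100
Rg = 559.17 * 0.0112
Rg = 6.26 kN

6.26


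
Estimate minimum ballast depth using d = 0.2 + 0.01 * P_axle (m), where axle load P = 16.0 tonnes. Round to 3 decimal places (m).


d = 0.2 + 0.01 * 16.0
d = 0.2 + 0.16
d = 0.360 m

0.360


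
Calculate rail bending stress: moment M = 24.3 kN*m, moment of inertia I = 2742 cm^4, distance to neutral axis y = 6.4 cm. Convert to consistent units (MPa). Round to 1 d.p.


Convert units:
M = 24.3 kN*m = 24300000 N*mm
y = 6.4 cm = 64 mm
I = 2742 cm^4 = 27420000 mm^4
sigma = 24300000 * 64 / 27420000
sigma = 56.7 MPa

56.7


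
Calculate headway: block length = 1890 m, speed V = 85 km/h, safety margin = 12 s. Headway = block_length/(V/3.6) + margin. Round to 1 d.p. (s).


V = 85 / 3.6 = 23.6111 m/s
Block traversal time = 1890 / 23.6111 = 80.0471 s
Headway = 80.0471 + 12
Headway = 92.0 s

92.0


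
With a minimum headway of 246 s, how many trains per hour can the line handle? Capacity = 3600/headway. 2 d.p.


Capacity = 3600 / headway
Capacity = 3600 / 246
Capacity = 14.63 trains/hour

14.63


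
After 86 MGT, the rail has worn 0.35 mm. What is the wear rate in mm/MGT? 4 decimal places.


Wear rate = total wear / cumulative tonnage
Rate = 0.35 / 86
Rate = 0.0041 mm/MGT

0.0041


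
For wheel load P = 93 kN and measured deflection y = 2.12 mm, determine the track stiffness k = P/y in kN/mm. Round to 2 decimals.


Track stiffness k = P / y
k = 93 / 2.12
k = 43.87 kN/mm

43.87


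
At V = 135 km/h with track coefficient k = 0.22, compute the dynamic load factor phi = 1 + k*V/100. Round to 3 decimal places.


phi = 1 + k * V / 100
phi = 1 + 0.22 * 135 / 100
phi = 1 + 0.297
phi = 1.297

1.297


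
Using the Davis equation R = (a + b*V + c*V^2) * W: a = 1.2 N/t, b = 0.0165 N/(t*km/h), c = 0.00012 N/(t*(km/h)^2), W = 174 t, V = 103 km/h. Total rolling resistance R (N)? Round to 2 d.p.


b*V = 0.0165 * 103 = 1.6995
c*V^2 = 0.00012 * 10609 = 1.27308
R_per_t = 1.2 + 1.6995 + 1.27308 = 4.17258 N/t
R_total = 4.17258 * 174 = 726.03 N

726.03


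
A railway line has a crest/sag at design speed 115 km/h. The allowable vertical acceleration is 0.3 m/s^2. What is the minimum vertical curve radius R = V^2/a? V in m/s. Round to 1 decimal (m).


Convert speed: V = 115 / 3.6 = 31.9444 m/s
V^2 = 1020.4475 m^2/s^2
R_v = 1020.4475 / 0.3
R_v = 3401.5 m

3401.5


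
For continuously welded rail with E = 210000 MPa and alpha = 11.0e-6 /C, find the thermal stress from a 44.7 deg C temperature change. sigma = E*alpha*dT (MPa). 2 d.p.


sigma = E * alpha * dT
sigma = 210000 * 11.0e-6 * 44.7
sigma = 2.31 * 44.7
sigma = 103.26 MPa

103.26


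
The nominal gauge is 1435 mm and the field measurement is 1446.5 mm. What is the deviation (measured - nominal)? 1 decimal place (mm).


Deviation = measured - nominal
Deviation = 1446.5 - 1435
Deviation = 11.5 mm

11.5


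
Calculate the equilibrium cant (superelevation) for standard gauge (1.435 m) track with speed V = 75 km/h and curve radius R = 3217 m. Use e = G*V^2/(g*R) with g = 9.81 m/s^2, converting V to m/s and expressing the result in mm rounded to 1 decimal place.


Convert speed: V = 75 / 3.6 = 20.8333 m/s
Apply formula: e = 1.435 * 20.8333^2 / (9.81 * 3217)
e = 1.435 * 434.0278 / 31558.77
e = 0.019736 m = 19.7 mm

19.7


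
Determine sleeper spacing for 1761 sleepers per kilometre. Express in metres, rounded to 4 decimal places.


Spacing = 1000 m / number of sleepers
Spacing = 1000 / 1761
Spacing = 0.5679 m

0.5679


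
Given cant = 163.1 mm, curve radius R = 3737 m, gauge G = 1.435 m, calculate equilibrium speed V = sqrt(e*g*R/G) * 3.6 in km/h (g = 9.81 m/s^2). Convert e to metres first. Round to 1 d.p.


Convert cant: e = 163.1 mm = 0.1631 m
V_ms = sqrt(0.1631 * 9.81 * 3737 / 1.435)
V_ms = sqrt(4166.718541) = 64.5501 m/s
V = 64.5501 * 3.6 = 232.4 km/h

232.4


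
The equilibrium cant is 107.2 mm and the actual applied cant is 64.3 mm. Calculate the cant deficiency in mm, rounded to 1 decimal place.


Cant deficiency = equilibrium cant - actual cant
CD = 107.2 - 64.3
CD = 42.9 mm

42.9


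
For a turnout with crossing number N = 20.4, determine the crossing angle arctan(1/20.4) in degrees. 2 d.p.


1/N = 1/20.4 = 0.04902
angle = arctan(0.04902) = 0.04898 rad
angle = 0.04898 * 180/pi = 2.81 degrees

2.81


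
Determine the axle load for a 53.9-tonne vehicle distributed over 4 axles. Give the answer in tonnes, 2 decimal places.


Load per axle = total weight / number of axles
Load = 53.9 / 4
Load = 13.48 tonnes

13.48


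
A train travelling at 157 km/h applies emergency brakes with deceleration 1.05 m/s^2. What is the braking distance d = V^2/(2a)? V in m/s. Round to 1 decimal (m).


Convert speed: V = 157 / 3.6 = 43.6111 m/s
V^2 = 1901.929
d = 1901.929 / (2 * 1.05)
d = 1901.929 / 2.1
d = 905.7 m

905.7


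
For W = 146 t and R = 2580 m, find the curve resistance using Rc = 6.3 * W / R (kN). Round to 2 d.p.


Rc = 6.3 * W / R
Rc = 6.3 * 146 / 2580
Rc = 919.8 / 2580
Rc = 0.36 kN

0.36


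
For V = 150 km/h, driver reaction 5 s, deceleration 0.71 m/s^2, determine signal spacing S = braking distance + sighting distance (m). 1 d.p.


V = 150 / 3.6 = 41.6667 m/s
Braking distance = 41.6667^2 / (2*0.71) = 1222.6135 m
Sighting distance = 41.6667 * 5 = 208.3333 m
S = 1222.6135 + 208.3333 = 1430.9 m

1430.9


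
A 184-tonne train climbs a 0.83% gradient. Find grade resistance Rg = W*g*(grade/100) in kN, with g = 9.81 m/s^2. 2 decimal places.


Rg = W * 9.81 * grade / 100
Rg = 184 * 9.81 * 0.83 / 100
Rg = 1805.04 * 0.0083
Rg = 14.98 kN

14.98


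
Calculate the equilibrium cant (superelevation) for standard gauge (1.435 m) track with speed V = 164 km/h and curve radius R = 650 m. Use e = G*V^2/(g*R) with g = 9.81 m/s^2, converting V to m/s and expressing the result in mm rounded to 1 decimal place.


Convert speed: V = 164 / 3.6 = 45.5556 m/s
Apply formula: e = 1.435 * 45.5556^2 / (9.81 * 650)
e = 1.435 * 2075.3086 / 6376.5
e = 0.467038 m = 467.0 mm

467.0


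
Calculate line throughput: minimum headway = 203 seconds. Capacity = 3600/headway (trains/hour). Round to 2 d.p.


Capacity = 3600 / headway
Capacity = 3600 / 203
Capacity = 17.73 trains/hour

17.73


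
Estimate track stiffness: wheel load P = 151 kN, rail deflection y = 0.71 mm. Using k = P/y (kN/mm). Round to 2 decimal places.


Track stiffness k = P / y
k = 151 / 0.71
k = 212.68 kN/mm

212.68


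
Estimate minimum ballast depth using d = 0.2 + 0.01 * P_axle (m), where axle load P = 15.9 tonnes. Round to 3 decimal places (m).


d = 0.2 + 0.01 * 15.9
d = 0.2 + 0.159
d = 0.359 m

0.359


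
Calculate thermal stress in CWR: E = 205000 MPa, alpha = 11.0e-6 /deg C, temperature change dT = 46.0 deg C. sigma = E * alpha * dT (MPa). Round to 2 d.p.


sigma = E * alpha * dT
sigma = 205000 * 11.0e-6 * 46.0
sigma = 2.255 * 46.0
sigma = 103.73 MPa

103.73


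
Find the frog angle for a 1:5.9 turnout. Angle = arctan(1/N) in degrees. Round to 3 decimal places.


1/N = 1/5.9 = 0.169492
angle = arctan(0.169492) = 0.167896 rad
angle = 0.167896 * 180/pi = 9.620 degrees

9.620


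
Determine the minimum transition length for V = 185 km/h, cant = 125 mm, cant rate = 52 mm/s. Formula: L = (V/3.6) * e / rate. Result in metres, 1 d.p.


Convert speed: V = 185 / 3.6 = 51.3889 m/s
L = 51.3889 * 125 / 52
L = 6423.6111 / 52
L = 123.5 m

123.5


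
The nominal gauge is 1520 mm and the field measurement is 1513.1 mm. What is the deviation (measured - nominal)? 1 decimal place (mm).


Deviation = measured - nominal
Deviation = 1513.1 - 1520
Deviation = -6.9 mm

-6.9


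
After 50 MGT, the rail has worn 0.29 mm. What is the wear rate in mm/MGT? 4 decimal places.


Wear rate = total wear / cumulative tonnage
Rate = 0.29 / 50
Rate = 0.0058 mm/MGT

0.0058


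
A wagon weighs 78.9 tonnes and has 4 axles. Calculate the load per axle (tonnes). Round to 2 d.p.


Load per axle = total weight / number of axles
Load = 78.9 / 4
Load = 19.73 tonnes

19.73


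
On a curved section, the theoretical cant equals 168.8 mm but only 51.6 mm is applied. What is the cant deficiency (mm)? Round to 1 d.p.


Cant deficiency = equilibrium cant - actual cant
CD = 168.8 - 51.6
CD = 117.2 mm

117.2


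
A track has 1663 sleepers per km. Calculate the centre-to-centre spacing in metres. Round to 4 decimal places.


Spacing = 1000 m / number of sleepers
Spacing = 1000 / 1663
Spacing = 0.6013 m

0.6013


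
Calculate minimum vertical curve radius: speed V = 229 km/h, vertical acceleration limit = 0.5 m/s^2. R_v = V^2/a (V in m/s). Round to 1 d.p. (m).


Convert speed: V = 229 / 3.6 = 63.6111 m/s
V^2 = 4046.3735 m^2/s^2
R_v = 4046.3735 / 0.5
R_v = 8092.7 m

8092.7


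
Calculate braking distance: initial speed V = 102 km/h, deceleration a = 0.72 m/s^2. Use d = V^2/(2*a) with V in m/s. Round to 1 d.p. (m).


Convert speed: V = 102 / 3.6 = 28.3333 m/s
V^2 = 802.7778
d = 802.7778 / (2 * 0.72)
d = 802.7778 / 1.44
d = 557.5 m

557.5
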